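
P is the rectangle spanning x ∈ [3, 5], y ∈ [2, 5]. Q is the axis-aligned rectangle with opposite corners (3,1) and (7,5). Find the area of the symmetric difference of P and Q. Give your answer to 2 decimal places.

|P∩Q|: x∈[3,5], y∈[2,5] → 2·3 = 6.
|P △ Q| = |P| + |Q| − 2·|P∩Q| = 6 + 16 − 12 = 10.00.

10.00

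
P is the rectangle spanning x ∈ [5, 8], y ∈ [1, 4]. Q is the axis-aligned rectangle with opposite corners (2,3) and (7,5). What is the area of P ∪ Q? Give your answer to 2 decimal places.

By inclusion–exclusion:
Individual areas: |P| = 9, |Q| = 10.
|P∩Q|: x∈[5,7], y∈[3,4] → 2·1 = 2.
|P ∪ Q| = 19 − 2 = 17.00.

17.00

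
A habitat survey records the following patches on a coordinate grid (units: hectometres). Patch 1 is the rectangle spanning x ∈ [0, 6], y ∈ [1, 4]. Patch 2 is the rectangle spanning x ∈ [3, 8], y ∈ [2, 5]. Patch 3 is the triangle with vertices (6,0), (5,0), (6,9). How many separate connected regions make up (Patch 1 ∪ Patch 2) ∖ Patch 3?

(Patch 1 ∪ Patch 2) ∖ Patch 3 splits into 2 disjoint pieces (area 18.3333, area 6).

2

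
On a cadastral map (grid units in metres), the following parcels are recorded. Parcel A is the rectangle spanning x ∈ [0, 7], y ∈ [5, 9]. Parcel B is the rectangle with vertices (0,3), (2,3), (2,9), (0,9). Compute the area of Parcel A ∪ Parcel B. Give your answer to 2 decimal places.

By inclusion–exclusion:
Individual areas: |Parcel A| = 28, |Parcel B| = 12.
|Parcel A∩Parcel B|: x∈[0,2], y∈[5,9] → 2·4 = 8.
|Parcel A ∪ Parcel B| = 40 − 8 = 32.00.

32.00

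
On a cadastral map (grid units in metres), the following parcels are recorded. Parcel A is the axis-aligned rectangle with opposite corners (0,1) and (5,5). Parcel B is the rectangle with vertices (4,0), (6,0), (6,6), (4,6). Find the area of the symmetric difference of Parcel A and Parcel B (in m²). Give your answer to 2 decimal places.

|Parcel A∩Parcel B|: x∈[4,5], y∈[1,5] → 1·4 = 4.
|Parcel A △ Parcel B| = |Parcel A| + |Parcel B| − 2·|Parcel A∩Parcel B| = 20 + 12 − 8 = 24.00.

24.00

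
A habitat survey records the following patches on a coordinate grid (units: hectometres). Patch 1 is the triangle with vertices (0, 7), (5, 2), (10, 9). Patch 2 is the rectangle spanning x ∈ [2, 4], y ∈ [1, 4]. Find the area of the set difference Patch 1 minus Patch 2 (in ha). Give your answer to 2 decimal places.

29.50

|Patch 1| = 30, |Patch 1∩Patch 2| = 0.5.
|Patch 1 ∖ Patch 2| = |Patch 1| − |Patch 1∩Patch 2| = 30 − 0.5 = 29.50.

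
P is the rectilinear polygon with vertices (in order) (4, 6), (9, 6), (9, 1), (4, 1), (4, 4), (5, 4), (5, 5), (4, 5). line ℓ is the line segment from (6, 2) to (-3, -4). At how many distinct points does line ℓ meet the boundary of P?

1

The segment meets the boundary at (4.5,1).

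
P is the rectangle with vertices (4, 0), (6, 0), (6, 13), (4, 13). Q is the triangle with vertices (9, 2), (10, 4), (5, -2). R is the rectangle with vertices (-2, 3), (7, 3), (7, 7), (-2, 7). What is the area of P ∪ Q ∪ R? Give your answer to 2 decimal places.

By inclusion–exclusion:
Individual areas: |P| = 26, |Q| = 2, |R| = 36.
|P∩Q| = 0.
|P∩R|: x∈[4,6], y∈[3,7] → 2·4 = 8.
|Q∩R| = 0.
|P∩Q∩R| = 0.
|P ∪ Q ∪ R| = 64 − 8 + 0 = 56.00.

56.00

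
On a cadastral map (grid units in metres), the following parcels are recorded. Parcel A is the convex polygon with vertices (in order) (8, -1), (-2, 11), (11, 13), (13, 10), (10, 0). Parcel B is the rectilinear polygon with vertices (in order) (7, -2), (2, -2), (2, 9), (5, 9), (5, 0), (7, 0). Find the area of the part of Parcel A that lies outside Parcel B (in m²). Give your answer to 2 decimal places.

|Parcel A| = 115, |Parcel A∩Parcel B| = 13.8.
|Parcel A ∖ Parcel B| = |Parcel A| − |Parcel A∩Parcel B| = 115 − 13.8 = 101.20.

101.20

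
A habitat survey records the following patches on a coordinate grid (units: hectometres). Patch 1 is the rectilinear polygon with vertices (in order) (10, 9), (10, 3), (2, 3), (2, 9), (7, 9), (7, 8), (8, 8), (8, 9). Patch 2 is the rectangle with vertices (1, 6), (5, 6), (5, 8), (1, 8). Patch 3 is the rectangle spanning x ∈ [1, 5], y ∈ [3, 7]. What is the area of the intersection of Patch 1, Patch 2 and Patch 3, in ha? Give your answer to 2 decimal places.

3.00

The intersection is the polygon with vertices (5,6), (2,6), (2,7), (5,7).
By the shoelace formula its area is 3.00.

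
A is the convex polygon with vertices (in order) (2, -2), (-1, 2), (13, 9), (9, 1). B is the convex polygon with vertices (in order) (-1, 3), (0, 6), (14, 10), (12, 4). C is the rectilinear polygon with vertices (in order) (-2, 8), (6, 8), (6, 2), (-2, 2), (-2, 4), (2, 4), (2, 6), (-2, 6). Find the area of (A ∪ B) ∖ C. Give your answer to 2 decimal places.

|A ∪ B| = 95.1582.
|(A ∪ B) ∩ C| = 25.7944.
|(A ∪ B) ∖ C| = 95.1582 − 25.7944 = 69.36.

69.36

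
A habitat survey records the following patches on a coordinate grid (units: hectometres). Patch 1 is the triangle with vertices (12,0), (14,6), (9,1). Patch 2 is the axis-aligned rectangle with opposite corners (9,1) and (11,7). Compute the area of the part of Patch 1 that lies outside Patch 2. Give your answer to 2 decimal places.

|Patch 1| = 10, |Patch 1∩Patch 2| = 2.
|Patch 1 ∖ Patch 2| = |Patch 1| − |Patch 1∩Patch 2| = 10 − 2 = 8.00.

8.00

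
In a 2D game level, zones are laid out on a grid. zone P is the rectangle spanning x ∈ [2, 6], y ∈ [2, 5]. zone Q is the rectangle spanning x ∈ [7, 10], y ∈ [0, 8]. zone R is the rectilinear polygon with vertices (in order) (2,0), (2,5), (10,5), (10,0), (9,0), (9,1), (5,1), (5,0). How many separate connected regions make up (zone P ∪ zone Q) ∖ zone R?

(zone P ∪ zone Q) ∖ zone R splits into 2 disjoint pieces (area 9, area 2).

2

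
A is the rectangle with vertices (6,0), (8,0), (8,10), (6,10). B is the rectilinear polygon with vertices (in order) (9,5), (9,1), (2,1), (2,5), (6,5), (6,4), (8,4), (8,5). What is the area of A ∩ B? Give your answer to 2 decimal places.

6.00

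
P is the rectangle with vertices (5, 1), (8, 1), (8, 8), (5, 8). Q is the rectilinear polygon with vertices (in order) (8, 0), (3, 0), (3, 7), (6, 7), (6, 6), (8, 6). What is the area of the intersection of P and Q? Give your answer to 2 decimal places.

The intersection is the polygon with vertices (8,1), (5,1), (5,7), (6,7), (6,6), (8,6).
By the shoelace formula its area is 16.00.

16.00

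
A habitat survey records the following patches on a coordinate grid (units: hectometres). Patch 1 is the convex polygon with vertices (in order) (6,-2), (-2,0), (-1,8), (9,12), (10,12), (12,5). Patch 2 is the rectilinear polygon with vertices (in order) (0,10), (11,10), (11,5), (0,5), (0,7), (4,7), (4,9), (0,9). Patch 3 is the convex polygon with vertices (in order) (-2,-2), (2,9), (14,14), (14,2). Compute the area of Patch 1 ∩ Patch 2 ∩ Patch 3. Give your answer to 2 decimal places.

41.66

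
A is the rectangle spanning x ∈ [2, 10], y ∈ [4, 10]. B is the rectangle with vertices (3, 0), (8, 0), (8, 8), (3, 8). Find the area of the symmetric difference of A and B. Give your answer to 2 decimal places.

48.00

|A∩B|: x∈[3,8], y∈[4,8] → 5·4 = 20.
|A △ B| = |A| + |B| − 2·|A∩B| = 48 + 40 − 40 = 48.00.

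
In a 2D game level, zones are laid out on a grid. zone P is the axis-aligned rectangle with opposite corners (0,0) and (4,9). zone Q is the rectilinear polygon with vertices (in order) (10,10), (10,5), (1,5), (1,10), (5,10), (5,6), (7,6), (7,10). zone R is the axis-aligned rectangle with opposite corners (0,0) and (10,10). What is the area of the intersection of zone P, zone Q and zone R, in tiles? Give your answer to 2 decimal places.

12.00

The intersection is the polygon with vertices (4,5), (1,5), (1,9), (4,9).
By the shoelace formula its area is 12.00.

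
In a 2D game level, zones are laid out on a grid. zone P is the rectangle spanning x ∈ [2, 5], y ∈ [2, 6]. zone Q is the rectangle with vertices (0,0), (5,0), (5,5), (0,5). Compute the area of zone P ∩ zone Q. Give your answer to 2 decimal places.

9.00

|zone P∩zone Q|: x∈[2,5], y∈[2,5] → 3·3 = 9.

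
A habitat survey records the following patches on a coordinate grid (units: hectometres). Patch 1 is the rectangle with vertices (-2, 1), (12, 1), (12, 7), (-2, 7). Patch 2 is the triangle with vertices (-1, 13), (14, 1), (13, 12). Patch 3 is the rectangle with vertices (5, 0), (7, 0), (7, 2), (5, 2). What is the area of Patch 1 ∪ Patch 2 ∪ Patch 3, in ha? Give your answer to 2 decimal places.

150.40

By inclusion–exclusion:
Individual areas: |Patch 1| = 84, |Patch 2| = 76.5, |Patch 3| = 4.
|Patch 1∩Patch 2| = 12.1.
|Patch 1∩Patch 3|: x∈[5,7], y∈[1,2] → 2·1 = 2.
|Patch 2∩Patch 3| = 0.
|Patch 1∩Patch 2∩Patch 3| = 0.
|Patch 1 ∪ Patch 2 ∪ Patch 3| = 164.5 − 14.1 + 0 = 150.40.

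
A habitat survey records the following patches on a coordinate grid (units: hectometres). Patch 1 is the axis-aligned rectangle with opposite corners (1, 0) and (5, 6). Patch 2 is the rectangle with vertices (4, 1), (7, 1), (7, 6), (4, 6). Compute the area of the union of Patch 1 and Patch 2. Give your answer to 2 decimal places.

34.00

By inclusion–exclusion:
Individual areas: |Patch 1| = 24, |Patch 2| = 15.
|Patch 1∩Patch 2|: x∈[4,5], y∈[1,6] → 1·5 = 5.
|Patch 1 ∪ Patch 2| = 39 − 5 = 34.00.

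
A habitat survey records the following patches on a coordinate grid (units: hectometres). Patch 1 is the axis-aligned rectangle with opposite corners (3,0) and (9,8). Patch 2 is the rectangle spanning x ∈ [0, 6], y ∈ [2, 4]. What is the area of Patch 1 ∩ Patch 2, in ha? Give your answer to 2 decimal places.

|Patch 1∩Patch 2|: x∈[3,6], y∈[2,4] → 3·2 = 6.

6.00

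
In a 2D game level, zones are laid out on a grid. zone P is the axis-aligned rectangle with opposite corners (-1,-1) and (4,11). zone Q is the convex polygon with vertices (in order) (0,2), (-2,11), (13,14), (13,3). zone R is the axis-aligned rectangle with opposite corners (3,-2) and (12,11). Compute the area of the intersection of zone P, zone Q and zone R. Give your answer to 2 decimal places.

The intersection is the polygon with vertices (4,11), (4,2.308), (3,2.231), (3,11).
By the shoelace formula its area is 8.73.

8.73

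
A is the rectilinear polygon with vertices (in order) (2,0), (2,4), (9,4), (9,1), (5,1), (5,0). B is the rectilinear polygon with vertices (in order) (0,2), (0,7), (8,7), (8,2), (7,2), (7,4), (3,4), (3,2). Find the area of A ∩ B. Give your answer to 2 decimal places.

4.00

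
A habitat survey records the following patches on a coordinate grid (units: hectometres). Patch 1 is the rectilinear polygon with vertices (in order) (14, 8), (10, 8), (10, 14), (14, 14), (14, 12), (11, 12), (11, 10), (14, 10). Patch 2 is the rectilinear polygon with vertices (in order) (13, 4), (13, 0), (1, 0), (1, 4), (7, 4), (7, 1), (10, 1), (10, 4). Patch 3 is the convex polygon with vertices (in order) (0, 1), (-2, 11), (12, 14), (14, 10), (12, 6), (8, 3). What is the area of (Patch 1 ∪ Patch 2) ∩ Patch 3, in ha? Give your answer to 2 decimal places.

|Patch 1 ∪ Patch 2| = 57.
|(Patch 1 ∪ Patch 2) ∩ Patch 3| = 25.57.

25.57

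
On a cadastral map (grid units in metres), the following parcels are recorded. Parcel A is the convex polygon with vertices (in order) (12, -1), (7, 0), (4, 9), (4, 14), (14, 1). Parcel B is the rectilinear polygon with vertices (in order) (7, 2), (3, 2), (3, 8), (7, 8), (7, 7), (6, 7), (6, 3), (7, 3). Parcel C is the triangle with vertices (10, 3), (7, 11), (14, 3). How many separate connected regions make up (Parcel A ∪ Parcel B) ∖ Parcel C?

(Parcel A ∪ Parcel B) ∖ Parcel C is a single connected region.

1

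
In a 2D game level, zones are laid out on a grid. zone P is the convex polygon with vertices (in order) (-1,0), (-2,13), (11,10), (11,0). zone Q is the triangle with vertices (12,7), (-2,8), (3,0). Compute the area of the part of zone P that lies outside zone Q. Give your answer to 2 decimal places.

90.05

|zone P| = 143, |zone P∩zone Q| = 52.9458.
|zone P ∖ zone Q| = |zone P| − |zone P∩zone Q| = 143 − 52.9458 = 90.05.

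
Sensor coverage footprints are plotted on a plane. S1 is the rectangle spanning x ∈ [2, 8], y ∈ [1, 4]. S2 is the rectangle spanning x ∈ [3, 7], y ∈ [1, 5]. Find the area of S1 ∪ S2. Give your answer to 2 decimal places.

By inclusion–exclusion:
Individual areas: |S1| = 18, |S2| = 16.
|S1∩S2|: x∈[3,7], y∈[1,4] → 4·3 = 12.
|S1 ∪ S2| = 34 − 12 = 22.00.

22.00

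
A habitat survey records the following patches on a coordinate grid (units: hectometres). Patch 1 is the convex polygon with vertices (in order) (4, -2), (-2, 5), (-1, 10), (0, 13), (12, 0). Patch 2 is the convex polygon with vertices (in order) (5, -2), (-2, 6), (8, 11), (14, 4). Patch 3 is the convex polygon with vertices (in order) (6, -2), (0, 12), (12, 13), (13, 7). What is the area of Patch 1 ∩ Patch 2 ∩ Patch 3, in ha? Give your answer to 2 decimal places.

36.36

The intersection is the polygon with vertices (3.789,8.895), (9.588,2.613), (7.077,-0.615), (5.778,-1.482), (1.765,7.882).
By the shoelace formula its area is 36.36.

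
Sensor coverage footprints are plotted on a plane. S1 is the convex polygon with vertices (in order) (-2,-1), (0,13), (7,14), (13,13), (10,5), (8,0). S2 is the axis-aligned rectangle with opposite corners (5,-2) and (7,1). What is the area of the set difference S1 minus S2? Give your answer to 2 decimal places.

158.10

|S1| = 160.5, |S1∩S2| = 2.4.
|S1 ∖ S2| = |S1| − |S1∩S2| = 160.5 − 2.4 = 158.10.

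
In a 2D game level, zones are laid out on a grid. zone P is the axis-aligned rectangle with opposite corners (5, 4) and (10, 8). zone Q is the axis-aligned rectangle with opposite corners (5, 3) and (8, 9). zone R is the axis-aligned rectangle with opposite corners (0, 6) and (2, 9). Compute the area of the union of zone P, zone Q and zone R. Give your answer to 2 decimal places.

32.00

By inclusion–exclusion:
Individual areas: |zone P| = 20, |zone Q| = 18, |zone R| = 6.
|zone P∩zone Q|: x∈[5,8], y∈[4,8] → 3·4 = 12.
|zone P∩zone R| = 0 (no overlap).
|zone Q∩zone R| = 0 (no overlap).
|zone P∩zone Q∩zone R| = 0.
|zone P ∪ zone Q ∪ zone R| = 44 − 12 + 0 = 32.00.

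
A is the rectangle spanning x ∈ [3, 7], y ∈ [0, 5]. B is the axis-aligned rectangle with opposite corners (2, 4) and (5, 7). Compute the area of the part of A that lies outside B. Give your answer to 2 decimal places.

18.00

|A∩B|: x∈[3,5], y∈[4,5] → 2·1 = 2.
|A| = 20.
|A ∖ B| = |A| − |A∩B| = 20 − 2 = 18.00.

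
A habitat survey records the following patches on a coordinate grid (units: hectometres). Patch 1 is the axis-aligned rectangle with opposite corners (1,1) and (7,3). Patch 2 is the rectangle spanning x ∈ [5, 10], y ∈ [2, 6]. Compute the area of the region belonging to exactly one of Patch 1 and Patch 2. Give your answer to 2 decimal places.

|Patch 1∩Patch 2|: x∈[5,7], y∈[2,3] → 2·1 = 2.
|Patch 1 △ Patch 2| = |Patch 1| + |Patch 2| − 2·|Patch 1∩Patch 2| = 12 + 20 − 4 = 28.00.

28.00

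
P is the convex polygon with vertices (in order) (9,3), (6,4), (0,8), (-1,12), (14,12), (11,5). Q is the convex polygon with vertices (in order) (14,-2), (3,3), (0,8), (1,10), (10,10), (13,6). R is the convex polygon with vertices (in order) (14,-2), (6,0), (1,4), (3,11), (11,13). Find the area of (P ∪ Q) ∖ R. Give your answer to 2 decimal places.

26.27

|P ∪ Q| = 137.3333.
|(P ∪ Q) ∩ R| = 111.0632.
|(P ∪ Q) ∖ R| = 137.3333 − 111.0632 = 26.27.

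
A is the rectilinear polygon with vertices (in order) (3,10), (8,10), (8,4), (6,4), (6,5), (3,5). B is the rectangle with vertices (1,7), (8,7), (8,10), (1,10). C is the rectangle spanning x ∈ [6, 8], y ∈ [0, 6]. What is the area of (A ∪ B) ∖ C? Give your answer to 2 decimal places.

29.00

|A ∪ B| = 33.
|(A ∪ B) ∩ C| = 4.
|(A ∪ B) ∖ C| = 33 − 4 = 29.00.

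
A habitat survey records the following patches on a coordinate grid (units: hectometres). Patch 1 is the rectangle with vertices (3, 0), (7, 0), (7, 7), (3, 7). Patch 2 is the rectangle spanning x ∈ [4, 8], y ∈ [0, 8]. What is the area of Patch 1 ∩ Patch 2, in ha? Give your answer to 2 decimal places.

21.00

|Patch 1∩Patch 2|: x∈[4,7], y∈[0,7] → 3·7 = 21.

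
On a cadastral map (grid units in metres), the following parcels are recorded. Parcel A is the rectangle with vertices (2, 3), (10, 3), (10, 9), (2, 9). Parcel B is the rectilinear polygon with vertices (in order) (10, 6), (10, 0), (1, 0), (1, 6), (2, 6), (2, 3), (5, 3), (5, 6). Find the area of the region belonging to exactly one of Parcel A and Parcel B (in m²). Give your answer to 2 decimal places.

63.00

|Parcel A| = 48, |Parcel B| = 45, |Parcel A∩Parcel B| = 15.
|Parcel A △ Parcel B| = |Parcel A| + |Parcel B| − 2·|Parcel A∩Parcel B| = 48 + 45 − 30 = 63.00.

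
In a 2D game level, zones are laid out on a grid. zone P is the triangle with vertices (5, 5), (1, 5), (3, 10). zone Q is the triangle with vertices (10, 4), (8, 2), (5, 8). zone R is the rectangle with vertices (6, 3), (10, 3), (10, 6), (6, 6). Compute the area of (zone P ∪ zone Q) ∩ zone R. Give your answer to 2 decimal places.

6.75

The region (zone P ∪ zone Q) ∩ zone R is the polygon with vertices (6,6), (7.5,6), (10,4), (9,3), (7.5,3).
By the shoelace formula its area is 6.75.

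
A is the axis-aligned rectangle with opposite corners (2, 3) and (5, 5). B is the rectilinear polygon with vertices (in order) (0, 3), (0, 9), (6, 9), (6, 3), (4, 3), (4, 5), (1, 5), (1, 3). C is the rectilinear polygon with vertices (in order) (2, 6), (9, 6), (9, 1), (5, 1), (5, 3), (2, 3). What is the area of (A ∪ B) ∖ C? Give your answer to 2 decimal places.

22.00

|A ∪ B| = 34.
|(A ∪ B) ∩ C| = 12.
|(A ∪ B) ∖ C| = 34 − 12 = 22.00.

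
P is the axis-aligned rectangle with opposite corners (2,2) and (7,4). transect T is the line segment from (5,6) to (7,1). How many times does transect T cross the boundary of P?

The segment meets the boundary at (6.6,2), (5.8,4).

2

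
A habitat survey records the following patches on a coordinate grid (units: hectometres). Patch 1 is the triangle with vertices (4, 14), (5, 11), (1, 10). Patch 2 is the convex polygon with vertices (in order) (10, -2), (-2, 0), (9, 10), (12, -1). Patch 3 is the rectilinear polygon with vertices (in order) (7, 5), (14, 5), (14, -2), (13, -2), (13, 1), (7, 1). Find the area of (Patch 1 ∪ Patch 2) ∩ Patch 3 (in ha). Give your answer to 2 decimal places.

15.64

The region (Patch 1 ∪ Patch 2) ∩ Patch 3 is the polygon with vertices (11.454,1), (7,1), (7,5), (10.364,5).
By the shoelace formula its area is 15.64.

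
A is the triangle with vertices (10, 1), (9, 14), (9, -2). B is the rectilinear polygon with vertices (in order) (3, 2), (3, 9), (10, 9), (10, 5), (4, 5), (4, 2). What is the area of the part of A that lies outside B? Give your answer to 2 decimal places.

|A| = 8, |A∩B| = 2.1538.
|A ∖ B| = |A| − |A∩B| = 8 − 2.1538 = 5.85.

5.85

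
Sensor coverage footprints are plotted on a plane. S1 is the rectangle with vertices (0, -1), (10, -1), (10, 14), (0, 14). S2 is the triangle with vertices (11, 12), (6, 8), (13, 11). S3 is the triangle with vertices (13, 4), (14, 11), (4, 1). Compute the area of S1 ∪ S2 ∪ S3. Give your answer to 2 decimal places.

By inclusion–exclusion:
Individual areas: |S1| = 150, |S2| = 6.5, |S3| = 30.
|S1∩S2| = 2.9714.
|S1∩S3| = 12.
|S2∩S3| = 0.
|S1∩S2∩S3| = 0.
|S1 ∪ S2 ∪ S3| = 186.5 − 14.9714 + 0 = 171.53.

171.53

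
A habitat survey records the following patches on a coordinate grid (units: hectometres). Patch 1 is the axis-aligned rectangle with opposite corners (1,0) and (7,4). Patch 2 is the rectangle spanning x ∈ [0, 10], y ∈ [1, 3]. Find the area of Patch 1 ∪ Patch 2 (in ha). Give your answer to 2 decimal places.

32.00

By inclusion–exclusion:
Individual areas: |Patch 1| = 24, |Patch 2| = 20.
|Patch 1∩Patch 2|: x∈[1,7], y∈[1,3] → 6·2 = 12.
|Patch 1 ∪ Patch 2| = 44 − 12 = 32.00.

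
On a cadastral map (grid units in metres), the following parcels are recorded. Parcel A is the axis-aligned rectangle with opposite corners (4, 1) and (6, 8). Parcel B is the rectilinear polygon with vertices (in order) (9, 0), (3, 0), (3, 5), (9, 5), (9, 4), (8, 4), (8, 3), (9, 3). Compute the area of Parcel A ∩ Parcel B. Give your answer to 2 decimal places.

8.00

The intersection is the polygon with vertices (6,1), (4,1), (4,5), (6,5).
By the shoelace formula its area is 8.00.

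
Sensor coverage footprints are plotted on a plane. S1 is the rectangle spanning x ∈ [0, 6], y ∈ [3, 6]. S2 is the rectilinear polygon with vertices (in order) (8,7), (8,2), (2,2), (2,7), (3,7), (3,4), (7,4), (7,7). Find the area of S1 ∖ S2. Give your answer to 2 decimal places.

12.00

|S1| = 18, |S1∩S2| = 6.
|S1 ∖ S2| = |S1| − |S1∩S2| = 18 − 6 = 12.00.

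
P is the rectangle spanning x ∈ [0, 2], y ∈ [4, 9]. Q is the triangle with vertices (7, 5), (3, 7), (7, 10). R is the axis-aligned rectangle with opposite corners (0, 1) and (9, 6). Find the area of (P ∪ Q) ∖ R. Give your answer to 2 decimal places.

15.00

|P ∪ Q| = 20.
|(P ∪ Q) ∩ R| = 5.
|(P ∪ Q) ∖ R| = 20 − 5 = 15.00.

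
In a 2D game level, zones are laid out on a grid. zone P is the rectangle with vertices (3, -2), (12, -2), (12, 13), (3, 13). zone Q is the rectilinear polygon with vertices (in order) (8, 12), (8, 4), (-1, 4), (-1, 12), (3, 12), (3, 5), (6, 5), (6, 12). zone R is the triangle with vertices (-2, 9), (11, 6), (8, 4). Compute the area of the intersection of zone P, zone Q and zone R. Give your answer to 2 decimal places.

4.85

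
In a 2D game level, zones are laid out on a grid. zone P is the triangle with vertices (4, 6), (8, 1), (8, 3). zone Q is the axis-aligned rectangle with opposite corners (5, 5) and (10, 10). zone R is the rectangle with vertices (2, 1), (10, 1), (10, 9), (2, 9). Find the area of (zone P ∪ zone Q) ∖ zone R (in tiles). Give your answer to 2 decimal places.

|zone P ∪ zone Q| = 28.9583.
|(zone P ∪ zone Q) ∩ zone R| = 23.9583.
|(zone P ∪ zone Q) ∖ zone R| = 28.9583 − 23.9583 = 5.00.

5.00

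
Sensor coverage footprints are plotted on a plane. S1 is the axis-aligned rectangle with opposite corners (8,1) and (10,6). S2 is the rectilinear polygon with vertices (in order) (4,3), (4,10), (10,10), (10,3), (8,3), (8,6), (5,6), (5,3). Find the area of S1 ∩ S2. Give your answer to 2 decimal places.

6.00

The intersection is the polygon with vertices (10,3), (8,3), (8,6), (10,6).
By the shoelace formula its area is 6.00.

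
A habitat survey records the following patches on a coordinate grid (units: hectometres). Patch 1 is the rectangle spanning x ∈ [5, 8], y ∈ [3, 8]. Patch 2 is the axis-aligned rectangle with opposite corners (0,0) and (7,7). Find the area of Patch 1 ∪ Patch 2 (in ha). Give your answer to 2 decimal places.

56.00

By inclusion–exclusion:
Individual areas: |Patch 1| = 15, |Patch 2| = 49.
|Patch 1∩Patch 2|: x∈[5,7], y∈[3,7] → 2·4 = 8.
|Patch 1 ∪ Patch 2| = 64 − 8 = 56.00.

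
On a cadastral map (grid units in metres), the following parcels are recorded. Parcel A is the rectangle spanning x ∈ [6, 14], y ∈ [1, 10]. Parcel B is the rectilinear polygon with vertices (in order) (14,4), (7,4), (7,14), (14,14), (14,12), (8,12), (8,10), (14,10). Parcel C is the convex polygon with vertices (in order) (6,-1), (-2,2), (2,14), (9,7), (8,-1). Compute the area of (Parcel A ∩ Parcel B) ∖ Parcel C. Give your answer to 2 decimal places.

|Parcel A ∩ Parcel B| = 42.
|(Parcel A ∩ Parcel B) ∩ Parcel C| = 7.4375.
|(Parcel A ∩ Parcel B) ∖ Parcel C| = 42 − 7.4375 = 34.56.

34.56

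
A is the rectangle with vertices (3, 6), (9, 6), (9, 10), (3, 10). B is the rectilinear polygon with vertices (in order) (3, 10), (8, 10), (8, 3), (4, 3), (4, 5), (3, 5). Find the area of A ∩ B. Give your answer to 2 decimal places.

20.00

The intersection is the polygon with vertices (8,10), (8,6), (3,6), (3,10).
By the shoelace formula its area is 20.00.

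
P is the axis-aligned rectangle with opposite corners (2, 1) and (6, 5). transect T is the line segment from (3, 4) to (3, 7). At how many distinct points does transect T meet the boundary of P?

1

The segment meets the boundary at (3,5).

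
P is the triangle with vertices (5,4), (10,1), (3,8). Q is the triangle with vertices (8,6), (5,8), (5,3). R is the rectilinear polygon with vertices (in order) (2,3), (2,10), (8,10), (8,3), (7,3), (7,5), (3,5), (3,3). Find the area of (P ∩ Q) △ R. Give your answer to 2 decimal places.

|P ∩ Q| = 1.9375.
|(P ∩ Q) ∩ R| = 0.5.
|(P ∩ Q) △ R| = 1.9375 + 34 − 1 = 34.94.

34.94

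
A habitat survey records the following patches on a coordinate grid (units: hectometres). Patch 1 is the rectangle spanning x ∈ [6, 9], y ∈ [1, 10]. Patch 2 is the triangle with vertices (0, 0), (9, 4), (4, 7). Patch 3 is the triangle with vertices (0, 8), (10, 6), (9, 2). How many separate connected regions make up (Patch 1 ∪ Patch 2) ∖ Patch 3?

2

(Patch 1 ∪ Patch 2) ∖ Patch 3 splits into 2 disjoint pieces (area 20.7586, area 10.5).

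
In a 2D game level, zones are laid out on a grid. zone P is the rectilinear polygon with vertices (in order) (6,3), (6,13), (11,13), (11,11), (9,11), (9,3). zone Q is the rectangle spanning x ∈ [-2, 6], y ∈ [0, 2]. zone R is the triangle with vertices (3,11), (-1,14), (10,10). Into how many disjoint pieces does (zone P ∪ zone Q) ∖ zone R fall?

3

(zone P ∪ zone Q) ∖ zone R splits into 3 disjoint pieces (area 22.0714, area 10.2727, area 16).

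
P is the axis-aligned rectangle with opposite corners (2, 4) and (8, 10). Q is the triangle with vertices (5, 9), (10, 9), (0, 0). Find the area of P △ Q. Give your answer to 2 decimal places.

|P| = 36, |Q| = 22.5, |P∩Q| = 16.2556.
|P △ Q| = |P| + |Q| − 2·|P∩Q| = 36 + 22.5 − 32.5111 = 25.99.

25.99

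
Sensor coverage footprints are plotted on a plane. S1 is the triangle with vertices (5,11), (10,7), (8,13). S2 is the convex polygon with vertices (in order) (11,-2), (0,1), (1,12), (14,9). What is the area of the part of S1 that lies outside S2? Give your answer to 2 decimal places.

|S1| = 11, |S1∩S2| = 5.954.
|S1 ∖ S2| = |S1| − |S1∩S2| = 11 − 5.954 = 5.05.

5.05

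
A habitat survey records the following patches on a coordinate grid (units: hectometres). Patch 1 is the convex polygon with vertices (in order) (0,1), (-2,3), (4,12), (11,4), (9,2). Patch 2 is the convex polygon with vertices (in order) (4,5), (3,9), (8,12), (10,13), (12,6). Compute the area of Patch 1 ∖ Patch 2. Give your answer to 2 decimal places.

|Patch 1| = 77.5, |Patch 1∩Patch 2| = 19.9715.
|Patch 1 ∖ Patch 2| = |Patch 1| − |Patch 1∩Patch 2| = 77.5 − 19.9715 = 57.53.

57.53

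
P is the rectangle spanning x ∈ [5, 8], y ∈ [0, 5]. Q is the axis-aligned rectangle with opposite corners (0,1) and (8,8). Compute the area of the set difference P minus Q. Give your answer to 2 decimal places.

|P∩Q|: x∈[5,8], y∈[1,5] → 3·4 = 12.
|P| = 15.
|P ∖ Q| = |P| − |P∩Q| = 15 − 12 = 3.00.

3.00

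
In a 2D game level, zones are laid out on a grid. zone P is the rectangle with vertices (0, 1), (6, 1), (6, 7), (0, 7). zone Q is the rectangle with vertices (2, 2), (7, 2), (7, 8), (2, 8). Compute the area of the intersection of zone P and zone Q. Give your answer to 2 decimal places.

|zone P∩zone Q|: x∈[2,6], y∈[2,7] → 4·5 = 20.

20.00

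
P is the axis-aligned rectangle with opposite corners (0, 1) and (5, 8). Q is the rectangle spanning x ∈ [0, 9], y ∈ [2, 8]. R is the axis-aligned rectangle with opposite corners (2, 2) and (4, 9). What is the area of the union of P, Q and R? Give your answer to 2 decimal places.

By inclusion–exclusion:
Individual areas: |P| = 35, |Q| = 54, |R| = 14.
|P∩Q|: x∈[0,5], y∈[2,8] → 5·6 = 30.
|P∩R|: x∈[2,4], y∈[2,8] → 2·6 = 12.
|Q∩R|: x∈[2,4], y∈[2,8] → 2·6 = 12.
|P∩Q∩R| = 12.
|P ∪ Q ∪ R| = 103 − 54 + 12 = 61.00.

61.00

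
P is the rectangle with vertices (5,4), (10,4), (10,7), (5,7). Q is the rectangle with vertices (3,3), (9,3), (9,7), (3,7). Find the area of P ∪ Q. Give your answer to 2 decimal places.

By inclusion–exclusion:
Individual areas: |P| = 15, |Q| = 24.
|P∩Q|: x∈[5,9], y∈[4,7] → 4·3 = 12.
|P ∪ Q| = 39 − 12 = 27.00.

27.00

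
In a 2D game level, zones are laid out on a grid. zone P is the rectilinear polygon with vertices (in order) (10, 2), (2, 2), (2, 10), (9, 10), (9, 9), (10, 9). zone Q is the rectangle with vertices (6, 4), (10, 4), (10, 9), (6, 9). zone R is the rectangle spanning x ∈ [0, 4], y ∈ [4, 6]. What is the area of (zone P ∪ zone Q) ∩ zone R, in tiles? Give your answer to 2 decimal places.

The region (zone P ∪ zone Q) ∩ zone R is the polygon with vertices (2,6), (4,6), (4,4), (2,4).
By the shoelace formula its area is 4.00.

4.00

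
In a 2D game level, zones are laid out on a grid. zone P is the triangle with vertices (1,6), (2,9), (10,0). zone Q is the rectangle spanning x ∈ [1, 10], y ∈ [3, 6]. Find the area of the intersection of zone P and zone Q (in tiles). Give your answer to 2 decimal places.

8.25

The intersection is the polygon with vertices (7.333,3), (5.5,3), (1,6), (4.667,6).
By the shoelace formula its area is 8.25.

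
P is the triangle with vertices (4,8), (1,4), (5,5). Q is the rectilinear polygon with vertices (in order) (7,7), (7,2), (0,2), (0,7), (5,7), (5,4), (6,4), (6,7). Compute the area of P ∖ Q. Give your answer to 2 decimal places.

0.54

|P| = 6.5, |P∩Q| = 5.9583.
|P ∖ Q| = |P| − |P∩Q| = 6.5 − 5.9583 = 0.54.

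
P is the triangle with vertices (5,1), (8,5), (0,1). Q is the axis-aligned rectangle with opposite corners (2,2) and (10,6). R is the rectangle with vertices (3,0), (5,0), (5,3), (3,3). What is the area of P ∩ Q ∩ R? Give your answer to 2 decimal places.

The intersection is the polygon with vertices (3,2), (3,2.5), (4,3), (5,3), (5,2).
By the shoelace formula its area is 1.75.

1.75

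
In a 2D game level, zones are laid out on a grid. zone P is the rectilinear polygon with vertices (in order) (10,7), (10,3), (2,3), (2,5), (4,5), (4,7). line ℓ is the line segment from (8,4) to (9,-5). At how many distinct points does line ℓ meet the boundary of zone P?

1

The segment meets the boundary at (8.111,3).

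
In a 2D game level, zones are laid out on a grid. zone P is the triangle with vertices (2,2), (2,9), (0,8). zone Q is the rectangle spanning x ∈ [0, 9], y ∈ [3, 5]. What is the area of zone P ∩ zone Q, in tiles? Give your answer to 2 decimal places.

1.33

The intersection is the polygon with vertices (2,3), (1.667,3), (1,5), (2,5).
By the shoelace formula its area is 1.33.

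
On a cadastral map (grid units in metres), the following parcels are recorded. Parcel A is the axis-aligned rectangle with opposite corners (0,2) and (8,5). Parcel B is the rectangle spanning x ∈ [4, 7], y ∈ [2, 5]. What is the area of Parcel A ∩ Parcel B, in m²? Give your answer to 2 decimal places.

|Parcel A∩Parcel B|: x∈[4,7], y∈[2,5] → 3·3 = 9.

9.00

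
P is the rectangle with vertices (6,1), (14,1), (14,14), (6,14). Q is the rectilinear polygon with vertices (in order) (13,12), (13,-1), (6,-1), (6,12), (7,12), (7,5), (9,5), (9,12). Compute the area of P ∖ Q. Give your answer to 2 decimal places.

|P| = 104, |P∩Q| = 63.
|P ∖ Q| = |P| − |P∩Q| = 104 − 63 = 41.00.

41.00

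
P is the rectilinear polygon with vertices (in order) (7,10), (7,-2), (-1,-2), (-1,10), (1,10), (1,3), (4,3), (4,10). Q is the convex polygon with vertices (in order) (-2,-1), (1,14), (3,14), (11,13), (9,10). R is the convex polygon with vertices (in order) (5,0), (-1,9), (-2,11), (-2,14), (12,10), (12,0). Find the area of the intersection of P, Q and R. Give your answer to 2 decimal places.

13.82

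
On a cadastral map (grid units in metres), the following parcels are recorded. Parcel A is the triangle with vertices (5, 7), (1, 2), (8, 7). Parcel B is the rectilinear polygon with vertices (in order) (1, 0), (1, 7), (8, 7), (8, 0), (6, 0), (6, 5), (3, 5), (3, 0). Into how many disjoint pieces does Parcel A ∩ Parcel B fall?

Parcel A ∩ Parcel B splits into 2 disjoint pieces (area 4.8, area 1.0714).

2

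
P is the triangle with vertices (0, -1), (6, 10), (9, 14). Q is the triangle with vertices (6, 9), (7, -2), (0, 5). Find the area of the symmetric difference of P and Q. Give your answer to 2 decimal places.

|P| = 4.5, |Q| = 35, |P∩Q| = 2.1744.
|P △ Q| = |P| + |Q| − 2·|P∩Q| = 4.5 + 35 − 4.3487 = 35.15.

35.15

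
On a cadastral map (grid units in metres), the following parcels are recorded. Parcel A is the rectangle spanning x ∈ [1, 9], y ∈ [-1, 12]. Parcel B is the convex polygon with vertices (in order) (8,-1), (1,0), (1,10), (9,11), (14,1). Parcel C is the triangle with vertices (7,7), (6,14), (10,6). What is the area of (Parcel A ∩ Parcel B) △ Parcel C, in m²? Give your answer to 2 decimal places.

83.76

|Parcel A ∩ Parcel B| = 88.3333.
|(Parcel A ∩ Parcel B) ∩ Parcel C| = 7.2859.
|(Parcel A ∩ Parcel B) △ Parcel C| = 88.3333 + 10 − 14.5717 = 83.76.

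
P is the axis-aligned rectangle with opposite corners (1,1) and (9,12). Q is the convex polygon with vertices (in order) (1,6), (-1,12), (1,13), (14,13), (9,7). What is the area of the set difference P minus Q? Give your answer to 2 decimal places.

44.00

|P| = 88, |P∩Q| = 44.
|P ∖ Q| = |P| − |P∩Q| = 88 − 44 = 44.00.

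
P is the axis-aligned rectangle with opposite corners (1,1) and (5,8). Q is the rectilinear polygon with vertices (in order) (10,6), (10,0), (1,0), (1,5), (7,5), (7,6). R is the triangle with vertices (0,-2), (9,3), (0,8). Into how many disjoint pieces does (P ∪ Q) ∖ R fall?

(P ∪ Q) ∖ R splits into 2 disjoint pieces (area 6.6667, area 19.7).

2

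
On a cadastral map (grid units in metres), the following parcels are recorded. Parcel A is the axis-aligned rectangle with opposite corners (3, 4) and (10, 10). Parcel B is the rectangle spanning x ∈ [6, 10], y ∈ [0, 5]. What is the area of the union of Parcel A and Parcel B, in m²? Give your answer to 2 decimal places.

By inclusion–exclusion:
Individual areas: |Parcel A| = 42, |Parcel B| = 20.
|Parcel A∩Parcel B|: x∈[6,10], y∈[4,5] → 4·1 = 4.
|Parcel A ∪ Parcel B| = 62 − 4 = 58.00.

58.00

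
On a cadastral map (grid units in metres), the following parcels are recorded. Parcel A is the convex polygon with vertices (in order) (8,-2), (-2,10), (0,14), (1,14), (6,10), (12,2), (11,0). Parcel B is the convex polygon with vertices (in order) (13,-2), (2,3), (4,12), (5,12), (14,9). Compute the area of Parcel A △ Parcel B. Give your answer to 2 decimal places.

89.22

|Parcel A| = 96, |Parcel B| = 112.5, |Parcel A∩Parcel B| = 59.6415.
|Parcel A △ Parcel B| = |Parcel A| + |Parcel B| − 2·|Parcel A∩Parcel B| = 96 + 112.5 − 119.283 = 89.22.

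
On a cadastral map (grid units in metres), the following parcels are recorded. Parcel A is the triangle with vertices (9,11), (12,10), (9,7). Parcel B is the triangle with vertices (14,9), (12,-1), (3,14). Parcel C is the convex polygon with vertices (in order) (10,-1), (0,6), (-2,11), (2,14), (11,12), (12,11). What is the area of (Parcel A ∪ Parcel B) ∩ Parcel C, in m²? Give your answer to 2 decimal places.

The region (Parcel A ∪ Parcel B) ∩ Parcel C is the polygon with vertices (3.154,13.744), (3.957,13.565), (11.25,10.25), (11.842,10.053), (10.435,1.609).
By the shoelace formula its area is 39.72.

39.72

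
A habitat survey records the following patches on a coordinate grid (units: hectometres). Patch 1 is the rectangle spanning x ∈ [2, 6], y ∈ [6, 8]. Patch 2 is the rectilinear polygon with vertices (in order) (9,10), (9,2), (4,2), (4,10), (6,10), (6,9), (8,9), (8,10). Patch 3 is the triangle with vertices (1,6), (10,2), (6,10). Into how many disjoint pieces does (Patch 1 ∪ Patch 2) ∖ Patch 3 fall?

(Patch 1 ∪ Patch 2) ∖ Patch 3 splits into 4 disjoint pieces (area 0.9, area 1.6, area 7.25, area 7.7778).

4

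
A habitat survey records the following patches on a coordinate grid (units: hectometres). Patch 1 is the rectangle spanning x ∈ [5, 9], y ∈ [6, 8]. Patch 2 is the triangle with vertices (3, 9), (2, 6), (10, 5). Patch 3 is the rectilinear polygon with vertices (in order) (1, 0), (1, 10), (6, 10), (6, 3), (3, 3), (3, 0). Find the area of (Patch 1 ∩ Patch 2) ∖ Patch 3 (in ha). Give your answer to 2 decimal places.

1.45

|Patch 1 ∩ Patch 2| = 3.0179.
|(Patch 1 ∩ Patch 2) ∩ Patch 3| = 1.5714.
|(Patch 1 ∩ Patch 2) ∖ Patch 3| = 3.0179 − 1.5714 = 1.45.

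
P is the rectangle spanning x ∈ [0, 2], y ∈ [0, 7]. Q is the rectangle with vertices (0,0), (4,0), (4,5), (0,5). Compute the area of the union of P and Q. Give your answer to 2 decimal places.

24.00

By inclusion–exclusion:
Individual areas: |P| = 14, |Q| = 20.
|P∩Q|: x∈[0,2], y∈[0,5] → 2·5 = 10.
|P ∪ Q| = 34 − 10 = 24.00.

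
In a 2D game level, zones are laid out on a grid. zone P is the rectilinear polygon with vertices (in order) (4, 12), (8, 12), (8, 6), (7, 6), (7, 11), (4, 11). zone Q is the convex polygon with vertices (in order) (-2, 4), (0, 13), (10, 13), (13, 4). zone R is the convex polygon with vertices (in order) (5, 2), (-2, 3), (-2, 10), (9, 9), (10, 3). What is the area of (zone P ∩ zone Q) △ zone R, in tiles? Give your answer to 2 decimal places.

83.23

|zone P ∩ zone Q| = 9.
|(zone P ∩ zone Q) ∩ zone R| = 3.1364.
|(zone P ∩ zone Q) △ zone R| = 9 + 80.5 − 6.2727 = 83.23.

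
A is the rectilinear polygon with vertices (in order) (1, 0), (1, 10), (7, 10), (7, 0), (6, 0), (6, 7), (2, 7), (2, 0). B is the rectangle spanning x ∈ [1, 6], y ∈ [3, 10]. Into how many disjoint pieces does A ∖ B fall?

2

A ∖ B splits into 2 disjoint pieces (area 3, area 10).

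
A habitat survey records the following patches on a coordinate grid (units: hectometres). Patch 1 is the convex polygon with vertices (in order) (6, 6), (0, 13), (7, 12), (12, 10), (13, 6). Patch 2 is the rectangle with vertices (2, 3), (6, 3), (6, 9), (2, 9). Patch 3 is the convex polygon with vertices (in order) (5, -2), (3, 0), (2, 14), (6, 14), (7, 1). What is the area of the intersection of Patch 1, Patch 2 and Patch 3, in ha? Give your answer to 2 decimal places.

The intersection is the polygon with vertices (6,9), (6,6), (3.429,9).
By the shoelace formula its area is 3.86.

3.86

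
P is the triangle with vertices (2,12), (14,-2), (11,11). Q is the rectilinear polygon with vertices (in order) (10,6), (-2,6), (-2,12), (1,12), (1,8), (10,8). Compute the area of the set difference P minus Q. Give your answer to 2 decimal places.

|P| = 57, |P∩Q| = 7.4286.
|P ∖ Q| = |P| − |P∩Q| = 57 − 7.4286 = 49.57.

49.57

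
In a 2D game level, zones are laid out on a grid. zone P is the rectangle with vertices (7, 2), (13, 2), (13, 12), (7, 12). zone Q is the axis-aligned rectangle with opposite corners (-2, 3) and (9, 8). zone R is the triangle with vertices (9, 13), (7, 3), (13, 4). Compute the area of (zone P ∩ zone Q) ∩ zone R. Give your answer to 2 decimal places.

7.17

The region (zone P ∩ zone Q) ∩ zone R is the polygon with vertices (9,8), (9,3.333), (7,3), (8,8).
By the shoelace formula its area is 7.17.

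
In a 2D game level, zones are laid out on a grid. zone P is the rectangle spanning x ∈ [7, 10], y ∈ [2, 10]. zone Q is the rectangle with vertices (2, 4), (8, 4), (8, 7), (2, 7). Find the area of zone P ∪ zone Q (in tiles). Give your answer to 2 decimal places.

By inclusion–exclusion:
Individual areas: |zone P| = 24, |zone Q| = 18.
|zone P∩zone Q|: x∈[7,8], y∈[4,7] → 1·3 = 3.
|zone P ∪ zone Q| = 42 − 3 = 39.00.

39.00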